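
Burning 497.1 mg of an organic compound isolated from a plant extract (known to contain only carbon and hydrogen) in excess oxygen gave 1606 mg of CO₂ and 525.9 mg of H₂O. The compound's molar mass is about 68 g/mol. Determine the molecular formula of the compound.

C5H8

mol C = 1.606 g CO₂ ÷ 44.009 g/mol = 0.036493 mol
mol H = 2 × 0.5259 g H₂O ÷ 18.015 g/mol = 0.058385 mol
Divide by the smallest (0.036493 mol): C 1.000, H 1.600
Multiplying each by 5 gives whole numbers: C 5.00, H 8.00
Empirical formula: C5H8
Empirical-formula mass = 68.12 g/mol; 68 ÷ 68.12 ≈ 1, so the molecular formula is C5H8.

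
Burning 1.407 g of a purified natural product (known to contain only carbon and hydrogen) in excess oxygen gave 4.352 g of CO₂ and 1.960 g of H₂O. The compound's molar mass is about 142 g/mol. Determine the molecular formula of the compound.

C10H22

mol C = 4.352 g CO₂ ÷ 44.009 g/mol = 0.098889 mol
mol H = 2 × 1.960 g H₂O ÷ 18.015 g/mol = 0.21760 mol
Divide by the smallest (0.098889 mol): C 1.000, H 2.200
Multiplying each by 5 gives whole numbers: C 5.00, H 11.00
Empirical formula: C5H11
Empirical-formula mass = 71.14 g/mol; 142 ÷ 71.14 ≈ 2, so the molecular formula is C10H22.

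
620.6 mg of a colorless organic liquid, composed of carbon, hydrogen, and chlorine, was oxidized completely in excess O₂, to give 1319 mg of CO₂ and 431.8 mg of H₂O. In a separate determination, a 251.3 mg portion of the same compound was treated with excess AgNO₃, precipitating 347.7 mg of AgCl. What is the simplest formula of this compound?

mol C = 1.319 g CO₂ ÷ 44.009 g/mol = 0.029971 mol
mol H = 2 × 0.4318 g H₂O ÷ 18.015 g/mol = 0.047938 mol
From the AgCl data: mol Cl per gram of compound = (0.3477 ÷ 143.318) ÷ 0.2513 = 0.0096541 mol/g, so in the 0.6206 g combustion sample mol Cl = 0.0059913 mol
Divide by the smallest (0.0059913 mol): C 5.002, H 8.001, Cl 1.000

C5H8Cl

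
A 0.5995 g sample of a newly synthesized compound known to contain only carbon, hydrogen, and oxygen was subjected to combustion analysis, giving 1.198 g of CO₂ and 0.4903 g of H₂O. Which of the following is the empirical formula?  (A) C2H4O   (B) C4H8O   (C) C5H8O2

(A) C2H4O

mol C = 1.198 g CO₂ ÷ 44.009 g/mol = 0.027222 mol
mol H = 2 × 0.4903 g H₂O ÷ 18.015 g/mol = 0.054432 mol
mass O = 0.5995 − (0.32696 + 0.054868) = 0.21767 g → mol O = 0.21767 ÷ 15.999 = 0.013605 mol
Divide by the smallest (0.013605 mol): C 2.001, H 4.001, O 1.000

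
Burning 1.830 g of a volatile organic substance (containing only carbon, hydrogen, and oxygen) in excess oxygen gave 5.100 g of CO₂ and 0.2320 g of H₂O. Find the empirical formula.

C9H2O2

mol C = 5.100 g CO₂ ÷ 44.009 g/mol = 0.11589 mol
mol H = 2 × 0.2320 g H₂O ÷ 18.015 g/mol = 0.025756 mol
mass O = 1.830 − (1.3919 + 0.025962) = 0.41214 g → mol O = 0.41214 ÷ 15.999 = 0.025760 mol
Divide by the smallest (0.025756 mol): C 4.499, H 1.000, O 1.000
Multiplying each by 2 gives whole numbers: C 9.00, H 2.00, O 2.00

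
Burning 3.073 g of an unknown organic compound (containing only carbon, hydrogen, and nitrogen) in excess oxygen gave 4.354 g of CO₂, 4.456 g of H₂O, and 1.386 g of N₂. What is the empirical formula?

mol C = 4.354 g CO₂ ÷ 44.009 g/mol = 0.098934 mol
mol H = 2 × 4.456 g H₂O ÷ 18.015 g/mol = 0.49470 mol
mol N = 2 × 1.386 g N₂ ÷ 28.014 g/mol = 0.098951 mol
Divide by the smallest (0.098934 mol): C 1.000, H 5.000, N 1.000

CH5N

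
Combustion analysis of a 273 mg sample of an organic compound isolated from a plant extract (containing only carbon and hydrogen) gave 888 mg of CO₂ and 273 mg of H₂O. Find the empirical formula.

mol C = 0.888 g CO₂ ÷ 44.009 g/mol = 0.02018 mol
mol H = 2 × 0.273 g H₂O ÷ 18.015 g/mol = 0.03031 mol
Divide by the smallest (0.02018 mol): C 1.000, H 1.502
Multiplying each by 2 gives whole numbers: C 2.00, H 3.00

C2H3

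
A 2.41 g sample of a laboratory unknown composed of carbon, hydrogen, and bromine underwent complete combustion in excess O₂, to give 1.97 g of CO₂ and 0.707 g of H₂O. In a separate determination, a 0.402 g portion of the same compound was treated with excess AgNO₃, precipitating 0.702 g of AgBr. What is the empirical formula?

mol C = 1.97 g CO₂ ÷ 44.009 g/mol = 0.04476 mol
mol H = 2 × 0.707 g H₂O ÷ 18.015 g/mol = 0.07849 mol
From the AgBr data: mol Br per gram of compound = (0.702 ÷ 187.772) ÷ 0.402 = 0.009300 mol/g, so in the 2.41 g combustion sample mol Br = 0.02241 mol
Divide by the smallest (0.02241 mol): C 1.997, H 3.502, Br 1.000
Multiplying each by 2 gives whole numbers: C 3.99, H 7.00, Br 2.00

C4H7Br2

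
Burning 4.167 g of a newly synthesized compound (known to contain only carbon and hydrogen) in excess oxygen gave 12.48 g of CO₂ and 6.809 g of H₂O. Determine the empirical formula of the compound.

C3H8

mol C = 12.48 g CO₂ ÷ 44.009 g/mol = 0.28358 mol
mol H = 2 × 6.809 g H₂O ÷ 18.015 g/mol = 0.75593 mol
Divide by the smallest (0.28358 mol): C 1.000, H 2.666
Multiplying each by 3 gives whole numbers: C 3.00, H 8.00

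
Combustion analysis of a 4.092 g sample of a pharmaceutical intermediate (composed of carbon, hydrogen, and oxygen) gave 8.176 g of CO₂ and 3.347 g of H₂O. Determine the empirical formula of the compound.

mol C = 8.176 g CO₂ ÷ 44.009 g/mol = 0.18578 mol
mol H = 2 × 3.347 g H₂O ÷ 18.015 g/mol = 0.37158 mol
mass O = 4.092 − (2.2314 + 0.37455) = 1.4860 g → mol O = 1.4860 ÷ 15.999 = 0.092883 mol
Divide by the smallest (0.092883 mol): C 2.000, H 4.000, O 1.000

C2H4O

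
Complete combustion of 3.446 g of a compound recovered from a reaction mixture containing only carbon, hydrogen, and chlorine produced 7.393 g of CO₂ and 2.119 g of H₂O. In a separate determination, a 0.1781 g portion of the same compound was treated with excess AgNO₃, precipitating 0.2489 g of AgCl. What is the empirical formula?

C5H7Cl

mol C = 7.393 g CO₂ ÷ 44.009 g/mol = 0.16799 mol
mol H = 2 × 2.119 g H₂O ÷ 18.015 g/mol = 0.23525 mol
From the AgCl data: mol Cl per gram of compound = (0.2489 ÷ 143.318) ÷ 0.1781 = 0.0097512 mol/g, so in the 3.446 g combustion sample mol Cl = 0.033603 mol
Divide by the smallest (0.033603 mol): C 4.999, H 7.001, Cl 1.000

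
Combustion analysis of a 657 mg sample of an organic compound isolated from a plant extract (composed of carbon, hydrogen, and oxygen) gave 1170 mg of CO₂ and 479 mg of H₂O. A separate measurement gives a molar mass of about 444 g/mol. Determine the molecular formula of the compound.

mol C = 1.17 g CO₂ ÷ 44.009 g/mol = 0.02659 mol
mol H = 2 × 0.479 g H₂O ÷ 18.015 g/mol = 0.05318 mol
mass O = 0.657 − (0.3193 + 0.05360) = 0.2841 g → mol O = 0.2841 ÷ 15.999 = 0.01776 mol
Divide by the smallest (0.01776 mol): C 1.497, H 2.995, O 1.000
Multiplying each by 2 gives whole numbers: C 2.99, H 5.99, O 2.00
Empirical formula: C3H6O2
Empirical-formula mass = 74.08 g/mol; 444 ÷ 74.08 ≈ 6, so the molecular formula is C18H36O12.

C18H36O12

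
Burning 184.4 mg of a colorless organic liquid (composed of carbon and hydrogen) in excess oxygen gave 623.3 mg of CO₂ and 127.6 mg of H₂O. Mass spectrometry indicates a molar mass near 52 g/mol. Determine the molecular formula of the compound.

C4H4

mol C = 0.6233 g CO₂ ÷ 44.009 g/mol = 0.014163 mol
mol H = 2 × 0.1276 g H₂O ÷ 18.015 g/mol = 0.014166 mol
Divide by the smallest (0.014163 mol): C 1.000, H 1.000
Empirical formula: CH
Empirical-formula mass = 13.02 g/mol; 52 ÷ 13.02 ≈ 4, so the molecular formula is C4H4.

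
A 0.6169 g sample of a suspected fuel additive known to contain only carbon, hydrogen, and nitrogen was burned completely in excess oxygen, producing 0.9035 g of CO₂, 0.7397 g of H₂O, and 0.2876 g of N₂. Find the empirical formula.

CH4N

mol C = 0.9035 g CO₂ ÷ 44.009 g/mol = 0.020530 mol
mol H = 2 × 0.7397 g H₂O ÷ 18.015 g/mol = 0.082120 mol
mol N = 2 × 0.2876 g N₂ ÷ 28.014 g/mol = 0.020533 mol
Divide by the smallest (0.020530 mol): C 1.000, H 4.000, N 1.000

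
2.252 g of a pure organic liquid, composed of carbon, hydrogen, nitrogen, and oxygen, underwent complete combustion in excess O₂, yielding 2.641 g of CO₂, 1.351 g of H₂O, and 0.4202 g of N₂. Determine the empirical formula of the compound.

C2H5NO2

mol C = 2.641 g CO₂ ÷ 44.009 g/mol = 0.060010 mol
mol H = 2 × 1.351 g H₂O ÷ 18.015 g/mol = 0.14999 mol
mol N = 2 × 0.4202 g N₂ ÷ 28.014 g/mol = 0.029999 mol
mass O = 2.252 − (0.72079 + 0.15119 + 0.42020) = 0.95983 g → mol O = 0.95983 ÷ 15.999 = 0.059993 mol
Divide by the smallest (0.029999 mol): C 2.000, H 5.000, N 1.000, O 2.000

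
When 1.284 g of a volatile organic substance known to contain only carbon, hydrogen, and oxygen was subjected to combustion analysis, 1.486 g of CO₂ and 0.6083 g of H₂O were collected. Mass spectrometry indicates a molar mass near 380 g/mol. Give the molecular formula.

mol C = 1.486 g CO₂ ÷ 44.009 g/mol = 0.033766 mol
mol H = 2 × 0.6083 g H₂O ÷ 18.015 g/mol = 0.067533 mol
mass O = 1.284 − (0.40556 + 0.068073) = 0.81037 g → mol O = 0.81037 ÷ 15.999 = 0.050651 mol
Divide by the smallest (0.033766 mol): C 1.000, H 2.000, O 1.500
Multiplying each by 2 gives whole numbers: C 2.00, H 4.00, O 3.00
Empirical formula: C2H4O3
Empirical-formula mass = 76.05 g/mol; 380 ÷ 76.05 ≈ 5, so the molecular formula is C10H20O15.

C10H20O15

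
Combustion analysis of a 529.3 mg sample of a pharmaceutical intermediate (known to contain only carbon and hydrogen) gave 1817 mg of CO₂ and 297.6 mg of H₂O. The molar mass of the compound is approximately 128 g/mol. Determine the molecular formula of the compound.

C10H8

mol C = 1.817 g CO₂ ÷ 44.009 g/mol = 0.041287 mol
mol H = 2 × 0.2976 g H₂O ÷ 18.015 g/mol = 0.033039 mol
Divide by the smallest (0.033039 mol): C 1.250, H 1.000
Multiplying each by 4 gives whole numbers: C 5.00, H 4.00
Empirical formula: C5H4
Empirical-formula mass = 64.09 g/mol; 128 ÷ 64.09 ≈ 2, so the molecular formula is C10H8.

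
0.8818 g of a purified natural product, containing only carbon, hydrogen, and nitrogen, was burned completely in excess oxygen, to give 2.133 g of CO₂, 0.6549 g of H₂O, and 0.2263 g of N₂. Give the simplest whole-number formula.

mol C = 2.133 g CO₂ ÷ 44.009 g/mol = 0.048467 mol
mol H = 2 × 0.6549 g H₂O ÷ 18.015 g/mol = 0.072706 mol
mol N = 2 × 0.2263 g N₂ ÷ 28.014 g/mol = 0.016156 mol
Divide by the smallest (0.016156 mol): C 3.000, H 4.500, N 1.000
Multiplying each by 2 gives whole numbers: C 6.00, H 9.00, N 2.00

C6H9N2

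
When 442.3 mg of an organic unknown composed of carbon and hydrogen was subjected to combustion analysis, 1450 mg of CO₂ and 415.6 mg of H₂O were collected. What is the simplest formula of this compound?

C5H7

mol C = 1.450 g CO₂ ÷ 44.009 g/mol = 0.032948 mol
mol H = 2 × 0.4156 g H₂O ÷ 18.015 g/mol = 0.046139 mol
Divide by the smallest (0.032948 mol): C 1.000, H 1.400
Multiplying each by 5 gives whole numbers: C 5.00, H 7.00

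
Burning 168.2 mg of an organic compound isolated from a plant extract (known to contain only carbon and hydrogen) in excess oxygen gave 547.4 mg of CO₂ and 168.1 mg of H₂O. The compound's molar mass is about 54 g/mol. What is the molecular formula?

C4H6

mol C = 0.5474 g CO₂ ÷ 44.009 g/mol = 0.012438 mol
mol H = 2 × 0.1681 g H₂O ÷ 18.015 g/mol = 0.018662 mol
Divide by the smallest (0.012438 mol): C 1.000, H 1.500
Multiplying each by 2 gives whole numbers: C 2.00, H 3.00
Empirical formula: C2H3
Empirical-formula mass = 27.05 g/mol; 54 ÷ 27.05 ≈ 2, so the molecular formula is C4H6.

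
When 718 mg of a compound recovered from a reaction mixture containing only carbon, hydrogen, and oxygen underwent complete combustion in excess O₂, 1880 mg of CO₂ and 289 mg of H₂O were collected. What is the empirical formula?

C4H3O

mol C = 1.88 g CO₂ ÷ 44.009 g/mol = 0.04272 mol
mol H = 2 × 0.289 g H₂O ÷ 18.015 g/mol = 0.03208 mol
mass O = 0.718 − (0.5131 + 0.03234) = 0.1726 g → mol O = 0.1726 ÷ 15.999 = 0.01079 mol
Divide by the smallest (0.01079 mol): C 3.961, H 2.975, O 1.000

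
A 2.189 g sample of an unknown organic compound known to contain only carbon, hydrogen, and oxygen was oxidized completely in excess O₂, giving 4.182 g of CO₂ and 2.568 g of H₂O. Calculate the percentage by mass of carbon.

mol C = 4.182 g CO₂ ÷ 44.009 g/mol = 0.095026 mol
mol H = 2 × 2.568 g H₂O ÷ 18.015 g/mol = 0.28510 mol
mass O = 2.189 − (1.1414 + 0.28738) = 0.76027 g → mol O = 0.76027 ÷ 15.999 = 0.047520 mol
mass % C = 1.1414 g ÷ 2.189 g × 100%

52.14%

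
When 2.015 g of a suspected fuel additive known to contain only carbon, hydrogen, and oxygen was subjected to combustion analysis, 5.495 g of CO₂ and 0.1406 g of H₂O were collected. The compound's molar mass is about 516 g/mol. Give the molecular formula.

C32H4O8

mol C = 5.495 g CO₂ ÷ 44.009 g/mol = 0.12486 mol
mol H = 2 × 0.1406 g H₂O ÷ 18.015 g/mol = 0.015609 mol
mass O = 2.015 − (1.4997 + 0.015734) = 0.49956 g → mol O = 0.49956 ÷ 15.999 = 0.031225 mol
Divide by the smallest (0.015609 mol): C 7.999, H 1.000, O 2.000
Empirical formula: C8HO2
Empirical-formula mass = 129.09 g/mol; 516 ÷ 129.09 ≈ 4, so the molecular formula is C32H4O8.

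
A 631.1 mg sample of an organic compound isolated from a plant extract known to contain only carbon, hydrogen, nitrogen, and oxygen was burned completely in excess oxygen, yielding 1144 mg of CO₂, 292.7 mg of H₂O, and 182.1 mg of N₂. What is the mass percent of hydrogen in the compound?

mol C = 1.144 g CO₂ ÷ 44.009 g/mol = 0.025995 mol
mol H = 2 × 0.2927 g H₂O ÷ 18.015 g/mol = 0.032495 mol
mol N = 2 × 0.1821 g N₂ ÷ 28.014 g/mol = 0.013001 mol
mass O = 0.6311 − (0.31222 + 0.032755 + 0.18210) = 0.10402 g → mol O = 0.10402 ÷ 15.999 = 0.0065018 mol
mass % H = 0.032755 g ÷ 0.6311 g × 100%

5.19%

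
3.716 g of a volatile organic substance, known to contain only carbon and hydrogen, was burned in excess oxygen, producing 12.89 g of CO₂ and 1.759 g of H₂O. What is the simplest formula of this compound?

mol C = 12.89 g CO₂ ÷ 44.009 g/mol = 0.29289 mol
mol H = 2 × 1.759 g H₂O ÷ 18.015 g/mol = 0.19528 mol
Divide by the smallest (0.19528 mol): C 1.500, H 1.000
Multiplying each by 2 gives whole numbers: C 3.00, H 2.00

C3H2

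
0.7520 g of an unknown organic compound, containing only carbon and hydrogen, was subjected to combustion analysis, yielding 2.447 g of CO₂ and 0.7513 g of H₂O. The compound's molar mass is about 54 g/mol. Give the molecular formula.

mol C = 2.447 g CO₂ ÷ 44.009 g/mol = 0.055602 mol
mol H = 2 × 0.7513 g H₂O ÷ 18.015 g/mol = 0.083408 mol
Divide by the smallest (0.055602 mol): C 1.000, H 1.500
Multiplying each by 2 gives whole numbers: C 2.00, H 3.00
Empirical formula: C2H3
Empirical-formula mass = 27.05 g/mol; 54 ÷ 27.05 ≈ 2, so the molecular formula is C4H6.

C4H6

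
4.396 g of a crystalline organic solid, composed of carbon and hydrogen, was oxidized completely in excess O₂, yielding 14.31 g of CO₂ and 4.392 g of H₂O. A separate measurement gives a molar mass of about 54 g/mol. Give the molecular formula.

mol C = 14.31 g CO₂ ÷ 44.009 g/mol = 0.32516 mol
mol H = 2 × 4.392 g H₂O ÷ 18.015 g/mol = 0.48759 mol
Divide by the smallest (0.32516 mol): C 1.000, H 1.500
Multiplying each by 2 gives whole numbers: C 2.00, H 3.00
Empirical formula: C2H3
Empirical-formula mass = 27.05 g/mol; 54 ÷ 27.05 ≈ 2, so the molecular formula is C4H6.

C4H6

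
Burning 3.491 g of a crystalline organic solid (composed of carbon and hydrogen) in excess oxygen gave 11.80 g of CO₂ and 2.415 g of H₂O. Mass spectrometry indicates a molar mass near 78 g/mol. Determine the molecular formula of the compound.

mol C = 11.80 g CO₂ ÷ 44.009 g/mol = 0.26813 mol
mol H = 2 × 2.415 g H₂O ÷ 18.015 g/mol = 0.26811 mol
Divide by the smallest (0.26811 mol): C 1.000, H 1.000
Empirical formula: CH
Empirical-formula mass = 13.02 g/mol; 78 ÷ 13.02 ≈ 6, so the molecular formula is C6H6.

C6H6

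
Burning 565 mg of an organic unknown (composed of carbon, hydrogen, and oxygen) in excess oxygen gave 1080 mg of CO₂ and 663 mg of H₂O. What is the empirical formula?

C2H6O

mol C = 1.08 g CO₂ ÷ 44.009 g/mol = 0.02454 mol
mol H = 2 × 0.663 g H₂O ÷ 18.015 g/mol = 0.07361 mol
mass O = 0.565 − (0.2948 + 0.07419) = 0.1961 g → mol O = 0.1961 ÷ 15.999 = 0.01225 mol
Divide by the smallest (0.01225 mol): C 2.003, H 6.007, O 1.000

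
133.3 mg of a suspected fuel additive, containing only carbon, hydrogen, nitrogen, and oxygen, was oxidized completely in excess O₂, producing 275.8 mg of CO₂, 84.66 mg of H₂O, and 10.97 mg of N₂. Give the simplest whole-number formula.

C8H12NO3

mol C = 0.2758 g CO₂ ÷ 44.009 g/mol = 0.0062669 mol
mol H = 2 × 0.08466 g H₂O ÷ 18.015 g/mol = 0.0093988 mol
mol N = 2 × 0.01097 g N₂ ÷ 28.014 g/mol = 0.00078318 mol
mass O = 0.1333 − (0.075272 + 0.0094740 + 0.010970) = 0.037584 g → mol O = 0.037584 ÷ 15.999 = 0.0023492 mol
Divide by the smallest (0.00078318 mol): C 8.002, H 12.001, N 1.000, O 3.000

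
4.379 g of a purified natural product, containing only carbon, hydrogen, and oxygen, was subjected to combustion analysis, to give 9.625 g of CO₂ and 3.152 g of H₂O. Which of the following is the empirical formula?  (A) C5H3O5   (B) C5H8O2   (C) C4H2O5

(B) C5H8O2

mol C = 9.625 g CO₂ ÷ 44.009 g/mol = 0.21871 mol
mol H = 2 × 3.152 g H₂O ÷ 18.015 g/mol = 0.34993 mol
mass O = 4.379 − (2.6269 + 0.35273) = 1.3994 g → mol O = 1.3994 ÷ 15.999 = 0.087468 mol
Divide by the smallest (0.087468 mol): C 2.500, H 4.001, O 1.000
Multiplying each by 2 gives whole numbers: C 5.00, H 8.00, O 2.00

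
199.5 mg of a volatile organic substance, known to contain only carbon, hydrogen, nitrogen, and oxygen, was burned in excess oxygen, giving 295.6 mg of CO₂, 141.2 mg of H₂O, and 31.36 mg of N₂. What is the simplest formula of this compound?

mol C = 0.2956 g CO₂ ÷ 44.009 g/mol = 0.0067168 mol
mol H = 2 × 0.1412 g H₂O ÷ 18.015 g/mol = 0.015676 mol
mol N = 2 × 0.03136 g N₂ ÷ 28.014 g/mol = 0.0022389 mol
mass O = 0.1995 − (0.080676 + 0.015801 + 0.031360) = 0.071663 g → mol O = 0.071663 ÷ 15.999 = 0.0044792 mol
Divide by the smallest (0.0022389 mol): C 3.000, H 7.002, N 1.000, O 2.001

C3H7NO2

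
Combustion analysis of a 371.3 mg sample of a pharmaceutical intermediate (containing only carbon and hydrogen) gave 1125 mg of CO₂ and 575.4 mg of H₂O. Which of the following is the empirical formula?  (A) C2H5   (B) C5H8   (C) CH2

mol C = 1.125 g CO₂ ÷ 44.009 g/mol = 0.025563 mol
mol H = 2 × 0.5754 g H₂O ÷ 18.015 g/mol = 0.063880 mol
Divide by the smallest (0.025563 mol): C 1.000, H 2.499
Multiplying each by 2 gives whole numbers: C 2.00, H 5.00

(A) C2H5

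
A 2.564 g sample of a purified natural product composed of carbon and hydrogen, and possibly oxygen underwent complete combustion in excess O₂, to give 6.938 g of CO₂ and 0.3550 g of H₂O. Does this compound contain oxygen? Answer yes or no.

mol C = 6.938 g CO₂ ÷ 44.009 g/mol = 0.15765 mol
mol H = 2 × 0.3550 g H₂O ÷ 18.015 g/mol = 0.039412 mol
C and H account for only 1.9333 g of the 2.564 g sample; the remaining 0.63074 g must be oxygen.

yes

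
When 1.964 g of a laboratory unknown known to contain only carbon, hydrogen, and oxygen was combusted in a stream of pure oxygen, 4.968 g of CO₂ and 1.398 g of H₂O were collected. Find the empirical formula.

mol C = 4.968 g CO₂ ÷ 44.009 g/mol = 0.11289 mol
mol H = 2 × 1.398 g H₂O ÷ 18.015 g/mol = 0.15520 mol
mass O = 1.964 − (1.3559 + 0.15645) = 0.45168 g → mol O = 0.45168 ÷ 15.999 = 0.028232 mol
Divide by the smallest (0.028232 mol): C 3.999, H 5.497, O 1.000
Multiplying each by 2 gives whole numbers: C 8.00, H 10.99, O 2.00

C8H11O2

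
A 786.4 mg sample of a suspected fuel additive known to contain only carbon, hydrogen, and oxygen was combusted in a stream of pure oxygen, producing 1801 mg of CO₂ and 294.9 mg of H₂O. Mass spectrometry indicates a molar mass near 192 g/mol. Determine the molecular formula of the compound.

mol C = 1.801 g CO₂ ÷ 44.009 g/mol = 0.040923 mol
mol H = 2 × 0.2949 g H₂O ÷ 18.015 g/mol = 0.032739 mol
mass O = 0.7864 − (0.49153 + 0.033001) = 0.26187 g → mol O = 0.26187 ÷ 15.999 = 0.016368 mol
Divide by the smallest (0.016368 mol): C 2.500, H 2.000, O 1.000
Multiplying each by 2 gives whole numbers: C 5.00, H 4.00, O 2.00
Empirical formula: C5H4O2
Empirical-formula mass = 96.08 g/mol; 192 ÷ 96.08 ≈ 2, so the molecular formula is C10H8O4.

C10H8O4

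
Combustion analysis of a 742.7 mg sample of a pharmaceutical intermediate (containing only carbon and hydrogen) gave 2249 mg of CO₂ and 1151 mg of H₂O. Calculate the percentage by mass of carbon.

82.64%

mol C = 2.249 g CO₂ ÷ 44.009 g/mol = 0.051103 mol
mol H = 2 × 1.151 g H₂O ÷ 18.015 g/mol = 0.12778 mol
mass % C = 0.61380 g ÷ 0.7427 g × 100%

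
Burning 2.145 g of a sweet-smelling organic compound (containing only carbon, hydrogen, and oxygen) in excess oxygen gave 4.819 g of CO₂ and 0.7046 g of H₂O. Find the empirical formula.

mol C = 4.819 g CO₂ ÷ 44.009 g/mol = 0.10950 mol
mol H = 2 × 0.7046 g H₂O ÷ 18.015 g/mol = 0.078224 mol
mass O = 2.145 − (1.3152 + 0.078849) = 0.75094 g → mol O = 0.75094 ÷ 15.999 = 0.046937 mol
Divide by the smallest (0.046937 mol): C 2.333, H 1.667, O 1.000
Multiplying each by 3 gives whole numbers: C 7.00, H 5.00, O 3.00

C7H5O3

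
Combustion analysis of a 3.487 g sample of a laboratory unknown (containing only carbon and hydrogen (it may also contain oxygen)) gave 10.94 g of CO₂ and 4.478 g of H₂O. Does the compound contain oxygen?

no

mol C = 10.94 g CO₂ ÷ 44.009 g/mol = 0.24859 mol
mol H = 2 × 4.478 g H₂O ÷ 18.015 g/mol = 0.49714 mol
C and H together account for 3.4869 g — essentially the entire 3.487 g sample — so the compound contains no oxygen.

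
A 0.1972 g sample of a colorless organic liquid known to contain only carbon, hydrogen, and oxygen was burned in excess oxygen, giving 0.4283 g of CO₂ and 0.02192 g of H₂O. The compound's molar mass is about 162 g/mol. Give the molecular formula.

mol C = 0.4283 g CO₂ ÷ 44.009 g/mol = 0.0097321 mol
mol H = 2 × 0.02192 g H₂O ÷ 18.015 g/mol = 0.0024335 mol
mass O = 0.1972 − (0.11689 + 0.0024530) = 0.077855 g → mol O = 0.077855 ÷ 15.999 = 0.0048662 mol
Divide by the smallest (0.0024335 mol): C 3.999, H 1.000, O 2.000
Empirical formula: C4HO2
Empirical-formula mass = 81.05 g/mol; 162 ÷ 81.05 ≈ 2, so the molecular formula is C8H2O4.

C8H2O4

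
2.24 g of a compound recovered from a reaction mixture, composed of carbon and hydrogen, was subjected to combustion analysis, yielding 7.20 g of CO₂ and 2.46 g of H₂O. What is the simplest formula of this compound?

mol C = 7.20 g CO₂ ÷ 44.009 g/mol = 0.1636 mol
mol H = 2 × 2.46 g H₂O ÷ 18.015 g/mol = 0.2731 mol
Divide by the smallest (0.1636 mol): C 1.000, H 1.669
Multiplying each by 3 gives whole numbers: C 3.00, H 5.01

C3H5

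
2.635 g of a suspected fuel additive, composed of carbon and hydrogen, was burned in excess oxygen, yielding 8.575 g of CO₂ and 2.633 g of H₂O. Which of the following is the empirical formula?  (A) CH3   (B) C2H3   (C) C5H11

mol C = 8.575 g CO₂ ÷ 44.009 g/mol = 0.19485 mol
mol H = 2 × 2.633 g H₂O ÷ 18.015 g/mol = 0.29231 mol
Divide by the smallest (0.19485 mol): C 1.000, H 1.500
Multiplying each by 2 gives whole numbers: C 2.00, H 3.00

(B) C2H3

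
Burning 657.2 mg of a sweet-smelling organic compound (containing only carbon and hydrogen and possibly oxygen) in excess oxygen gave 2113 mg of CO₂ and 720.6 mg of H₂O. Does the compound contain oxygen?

no

mol C = 2.113 g CO₂ ÷ 44.009 g/mol = 0.048013 mol
mol H = 2 × 0.7206 g H₂O ÷ 18.015 g/mol = 0.080000 mol
C and H together account for 0.65732 g — essentially the entire 0.6572 g sample — so the compound contains no oxygen.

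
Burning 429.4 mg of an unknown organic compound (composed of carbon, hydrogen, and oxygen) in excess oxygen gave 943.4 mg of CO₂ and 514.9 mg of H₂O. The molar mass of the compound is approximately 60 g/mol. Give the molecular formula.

mol C = 0.9434 g CO₂ ÷ 44.009 g/mol = 0.021437 mol
mol H = 2 × 0.5149 g H₂O ÷ 18.015 g/mol = 0.057163 mol
mass O = 0.4294 − (0.25747 + 0.057621) = 0.11431 g → mol O = 0.11431 ÷ 15.999 = 0.0071445 mol
Divide by the smallest (0.0071445 mol): C 3.000, H 8.001, O 1.000
Empirical formula: C3H8O
Empirical-formula mass = 60.10 g/mol; 60 ÷ 60.10 ≈ 1, so the molecular formula is C3H8O.

C3H8O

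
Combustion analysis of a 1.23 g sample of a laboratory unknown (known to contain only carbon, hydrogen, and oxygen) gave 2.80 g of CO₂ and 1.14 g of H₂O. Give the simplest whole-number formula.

C3H6O

mol C = 2.80 g CO₂ ÷ 44.009 g/mol = 0.06362 mol
mol H = 2 × 1.14 g H₂O ÷ 18.015 g/mol = 0.1266 mol
mass O = 1.23 − (0.7642 + 0.1276) = 0.3382 g → mol O = 0.3382 ÷ 15.999 = 0.02114 mol
Divide by the smallest (0.02114 mol): C 3.009, H 5.986, O 1.000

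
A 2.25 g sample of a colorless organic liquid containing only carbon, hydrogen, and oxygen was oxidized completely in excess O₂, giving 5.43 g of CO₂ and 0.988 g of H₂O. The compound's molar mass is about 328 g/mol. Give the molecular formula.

C18H16O6

mol C = 5.43 g CO₂ ÷ 44.009 g/mol = 0.1234 mol
mol H = 2 × 0.988 g H₂O ÷ 18.015 g/mol = 0.1097 mol
mass O = 2.25 − (1.482 + 0.1106) = 0.6575 g → mol O = 0.6575 ÷ 15.999 = 0.04109 mol
Divide by the smallest (0.04109 mol): C 3.002, H 2.669, O 1.000
Multiplying each by 3 gives whole numbers: C 9.01, H 8.01, O 3.00
Empirical formula: C9H8O3
Empirical-formula mass = 164.16 g/mol; 328 ÷ 164.16 ≈ 2, so the molecular formula is C18H16O6.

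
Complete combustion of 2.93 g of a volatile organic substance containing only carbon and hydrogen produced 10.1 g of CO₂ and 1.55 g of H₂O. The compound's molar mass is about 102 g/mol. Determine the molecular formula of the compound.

mol C = 10.1 g CO₂ ÷ 44.009 g/mol = 0.2295 mol
mol H = 2 × 1.55 g H₂O ÷ 18.015 g/mol = 0.1721 mol
Divide by the smallest (0.1721 mol): C 1.334, H 1.000
Multiplying each by 3 gives whole numbers: C 4.00, H 3.00
Empirical formula: C4H3
Empirical-formula mass = 51.07 g/mol; 102 ÷ 51.07 ≈ 2, so the molecular formula is C8H6.

C8H6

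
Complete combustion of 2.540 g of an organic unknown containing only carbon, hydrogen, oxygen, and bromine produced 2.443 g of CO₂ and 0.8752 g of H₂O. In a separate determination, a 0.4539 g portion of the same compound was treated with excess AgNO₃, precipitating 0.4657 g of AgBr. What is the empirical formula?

mol C = 2.443 g CO₂ ÷ 44.009 g/mol = 0.055511 mol
mol H = 2 × 0.8752 g H₂O ÷ 18.015 g/mol = 0.097163 mol
From the AgBr data: mol Br per gram of compound = (0.4657 ÷ 187.772) ÷ 0.4539 = 0.0054641 mol/g, so in the 2.540 g combustion sample mol Br = 0.013879 mol
mass O = 2.540 − (0.66675 + 0.097941 + 1.1090) = 0.66635 g → mol O = 0.66635 ÷ 15.999 = 0.041649 mol
Divide by the smallest (0.013879 mol): C 4.000, H 7.001, Br 1.000, O 3.001

C4H7BrO3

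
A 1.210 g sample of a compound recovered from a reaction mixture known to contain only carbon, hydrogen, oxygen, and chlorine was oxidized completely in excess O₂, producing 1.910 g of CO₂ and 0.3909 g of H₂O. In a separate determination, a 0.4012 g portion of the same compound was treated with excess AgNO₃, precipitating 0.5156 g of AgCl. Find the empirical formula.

mol C = 1.910 g CO₂ ÷ 44.009 g/mol = 0.043400 mol
mol H = 2 × 0.3909 g H₂O ÷ 18.015 g/mol = 0.043397 mol
From the AgCl data: mol Cl per gram of compound = (0.5156 ÷ 143.318) ÷ 0.4012 = 0.0089671 mol/g, so in the 1.210 g combustion sample mol Cl = 0.010850 mol
mass O = 1.210 − (0.52128 + 0.043744 + 0.38464) = 0.26034 g → mol O = 0.26034 ÷ 15.999 = 0.016272 mol
Divide by the smallest (0.010850 mol): C 4.000, H 4.000, Cl 1.000, O 1.500
Multiplying each by 2 gives whole numbers: C 8.00, H 8.00, Cl 2.00, O 3.00

C8H8Cl2O3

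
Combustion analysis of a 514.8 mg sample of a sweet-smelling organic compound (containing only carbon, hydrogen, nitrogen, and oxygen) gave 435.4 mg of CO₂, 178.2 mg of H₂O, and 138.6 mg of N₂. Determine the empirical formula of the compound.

C2H4N2O3

mol C = 0.4354 g CO₂ ÷ 44.009 g/mol = 0.0098934 mol
mol H = 2 × 0.1782 g H₂O ÷ 18.015 g/mol = 0.019784 mol
mol N = 2 × 0.1386 g N₂ ÷ 28.014 g/mol = 0.0098951 mol
mass O = 0.5148 − (0.11883 + 0.019942 + 0.13860) = 0.23743 g → mol O = 0.23743 ÷ 15.999 = 0.014840 mol
Divide by the smallest (0.0098934 mol): C 1.000, H 2.000, N 1.000, O 1.500
Multiplying each by 2 gives whole numbers: C 2.00, H 4.00, N 2.00, O 3.00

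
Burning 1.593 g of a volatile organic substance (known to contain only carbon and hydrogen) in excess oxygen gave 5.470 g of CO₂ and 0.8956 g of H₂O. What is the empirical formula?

C5H4

mol C = 5.470 g CO₂ ÷ 44.009 g/mol = 0.12429 mol
mol H = 2 × 0.8956 g H₂O ÷ 18.015 g/mol = 0.099428 mol
Divide by the smallest (0.099428 mol): C 1.250, H 1.000
Multiplying each by 4 gives whole numbers: C 5.00, H 4.00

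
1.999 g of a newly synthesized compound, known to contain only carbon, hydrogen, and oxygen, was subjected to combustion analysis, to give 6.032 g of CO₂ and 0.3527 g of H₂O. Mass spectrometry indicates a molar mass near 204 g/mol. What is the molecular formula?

C14H4O2

mol C = 6.032 g CO₂ ÷ 44.009 g/mol = 0.13706 mol
mol H = 2 × 0.3527 g H₂O ÷ 18.015 g/mol = 0.039156 mol
mass O = 1.999 − (1.6463 + 0.039470) = 0.31327 g → mol O = 0.31327 ÷ 15.999 = 0.019580 mol
Divide by the smallest (0.019580 mol): C 7.000, H 2.000, O 1.000
Empirical formula: C7H2O
Empirical-formula mass = 102.09 g/mol; 204 ÷ 102.09 ≈ 2, so the molecular formula is C14H4O2.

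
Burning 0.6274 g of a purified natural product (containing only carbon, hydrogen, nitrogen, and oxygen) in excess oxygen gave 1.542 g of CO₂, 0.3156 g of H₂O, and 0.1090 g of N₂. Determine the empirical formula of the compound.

mol C = 1.542 g CO₂ ÷ 44.009 g/mol = 0.035038 mol
mol H = 2 × 0.3156 g H₂O ÷ 18.015 g/mol = 0.035037 mol
mol N = 2 × 0.1090 g N₂ ÷ 28.014 g/mol = 0.0077818 mol
mass O = 0.6274 − (0.42084 + 0.035318 + 0.10900) = 0.062237 g → mol O = 0.062237 ÷ 15.999 = 0.0038901 mol
Divide by the smallest (0.0038901 mol): C 9.007, H 9.007, N 2.000, O 1.000

C9H9N2O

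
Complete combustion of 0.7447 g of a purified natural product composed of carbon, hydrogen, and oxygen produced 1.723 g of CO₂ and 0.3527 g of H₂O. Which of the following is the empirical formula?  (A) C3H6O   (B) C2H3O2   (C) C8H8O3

(C) C8H8O3

mol C = 1.723 g CO₂ ÷ 44.009 g/mol = 0.039151 mol
mol H = 2 × 0.3527 g H₂O ÷ 18.015 g/mol = 0.039156 mol
mass O = 0.7447 − (0.47024 + 0.039470) = 0.23499 g → mol O = 0.23499 ÷ 15.999 = 0.014688 mol
Divide by the smallest (0.014688 mol): C 2.666, H 2.666, O 1.000
Multiplying each by 3 gives whole numbers: C 8.00, H 8.00, O 3.00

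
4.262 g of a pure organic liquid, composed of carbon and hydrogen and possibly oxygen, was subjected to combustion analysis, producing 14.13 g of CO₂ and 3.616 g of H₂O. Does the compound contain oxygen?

no

mol C = 14.13 g CO₂ ÷ 44.009 g/mol = 0.32107 mol
mol H = 2 × 3.616 g H₂O ÷ 18.015 g/mol = 0.40144 mol
C and H together account for 4.2610 g — essentially the entire 4.262 g sample — so the compound contains no oxygen.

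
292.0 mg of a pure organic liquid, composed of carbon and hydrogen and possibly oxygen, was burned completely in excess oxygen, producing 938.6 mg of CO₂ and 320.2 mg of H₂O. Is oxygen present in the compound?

mol C = 0.9386 g CO₂ ÷ 44.009 g/mol = 0.021327 mol
mol H = 2 × 0.3202 g H₂O ÷ 18.015 g/mol = 0.035548 mol
C and H together account for 0.29200 g — essentially the entire 0.2920 g sample — so the compound contains no oxygen.

no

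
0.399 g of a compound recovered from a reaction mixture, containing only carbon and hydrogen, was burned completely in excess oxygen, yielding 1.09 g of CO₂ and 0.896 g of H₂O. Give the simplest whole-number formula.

mol C = 1.09 g CO₂ ÷ 44.009 g/mol = 0.02477 mol
mol H = 2 × 0.896 g H₂O ÷ 18.015 g/mol = 0.09947 mol
Divide by the smallest (0.02477 mol): C 1.000, H 4.016

CH4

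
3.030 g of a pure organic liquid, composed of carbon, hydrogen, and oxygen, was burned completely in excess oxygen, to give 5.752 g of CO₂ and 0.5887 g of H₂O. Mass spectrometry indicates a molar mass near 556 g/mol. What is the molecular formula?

C24H12O16

mol C = 5.752 g CO₂ ÷ 44.009 g/mol = 0.13070 mol
mol H = 2 × 0.5887 g H₂O ÷ 18.015 g/mol = 0.065357 mol
mass O = 3.030 − (1.5698 + 0.065880) = 1.3943 g → mol O = 1.3943 ÷ 15.999 = 0.087148 mol
Divide by the smallest (0.065357 mol): C 2.000, H 1.000, O 1.333
Multiplying each by 3 gives whole numbers: C 6.00, H 3.00, O 4.00
Empirical formula: C6H3O4
Empirical-formula mass = 139.09 g/mol; 556 ÷ 139.09 ≈ 4, so the molecular formula is C24H12O16.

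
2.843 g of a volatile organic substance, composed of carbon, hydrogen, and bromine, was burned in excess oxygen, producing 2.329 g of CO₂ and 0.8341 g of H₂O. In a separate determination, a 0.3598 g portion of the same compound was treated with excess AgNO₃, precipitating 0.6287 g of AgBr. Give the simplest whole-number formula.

mol C = 2.329 g CO₂ ÷ 44.009 g/mol = 0.052921 mol
mol H = 2 × 0.8341 g H₂O ÷ 18.015 g/mol = 0.092601 mol
From the AgBr data: mol Br per gram of compound = (0.6287 ÷ 187.772) ÷ 0.3598 = 0.0093058 mol/g, so in the 2.843 g combustion sample mol Br = 0.026456 mol
Divide by the smallest (0.026456 mol): C 2.000, H 3.500, Br 1.000
Multiplying each by 2 gives whole numbers: C 4.00, H 7.00, Br 2.00

C4H7Br2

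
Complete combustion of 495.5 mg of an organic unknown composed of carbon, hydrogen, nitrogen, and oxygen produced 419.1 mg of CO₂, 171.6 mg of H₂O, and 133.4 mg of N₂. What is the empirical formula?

C2H4N2O3

mol C = 0.4191 g CO₂ ÷ 44.009 g/mol = 0.0095231 mol
mol H = 2 × 0.1716 g H₂O ÷ 18.015 g/mol = 0.019051 mol
mol N = 2 × 0.1334 g N₂ ÷ 28.014 g/mol = 0.0095238 mol
mass O = 0.4955 − (0.11438 + 0.019203 + 0.13340) = 0.22852 g → mol O = 0.22852 ÷ 15.999 = 0.014283 mol
Divide by the smallest (0.0095231 mol): C 1.000, H 2.000, N 1.000, O 1.500
Multiplying each by 2 gives whole numbers: C 2.00, H 4.00, N 2.00, O 3.00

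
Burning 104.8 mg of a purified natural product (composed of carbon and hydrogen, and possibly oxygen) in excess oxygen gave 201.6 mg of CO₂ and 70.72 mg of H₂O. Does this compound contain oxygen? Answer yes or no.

mol C = 0.2016 g CO₂ ÷ 44.009 g/mol = 0.0045809 mol
mol H = 2 × 0.07072 g H₂O ÷ 18.015 g/mol = 0.0078512 mol
C and H account for only 0.062935 g of the 0.1048 g sample; the remaining 0.041865 g must be oxygen.

yes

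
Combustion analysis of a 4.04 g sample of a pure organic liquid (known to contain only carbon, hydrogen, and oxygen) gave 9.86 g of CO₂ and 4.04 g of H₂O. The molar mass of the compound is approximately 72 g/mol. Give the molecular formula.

mol C = 9.86 g CO₂ ÷ 44.009 g/mol = 0.2240 mol
mol H = 2 × 4.04 g H₂O ÷ 18.015 g/mol = 0.4485 mol
mass O = 4.04 − (2.691 + 0.4521) = 0.8969 g → mol O = 0.8969 ÷ 15.999 = 0.05606 mol
Divide by the smallest (0.05606 mol): C 3.997, H 8.001, O 1.000
Empirical formula: C4H8O
Empirical-formula mass = 72.11 g/mol; 72 ÷ 72.11 ≈ 1, so the molecular formula is C4H8O.

C4H8O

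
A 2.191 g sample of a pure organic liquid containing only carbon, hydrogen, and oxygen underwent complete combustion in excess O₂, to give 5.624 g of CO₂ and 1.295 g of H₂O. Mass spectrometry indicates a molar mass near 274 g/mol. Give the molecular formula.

C16H18O4

mol C = 5.624 g CO₂ ÷ 44.009 g/mol = 0.12779 mol
mol H = 2 × 1.295 g H₂O ÷ 18.015 g/mol = 0.14377 mol
mass O = 2.191 − (1.5349 + 0.14492) = 0.51117 g → mol O = 0.51117 ÷ 15.999 = 0.031950 mol
Divide by the smallest (0.031950 mol): C 4.000, H 4.500, O 1.000
Multiplying each by 2 gives whole numbers: C 8.00, H 9.00, O 2.00
Empirical formula: C8H9O2
Empirical-formula mass = 137.16 g/mol; 274 ÷ 137.16 ≈ 2, so the molecular formula is C16H18O4.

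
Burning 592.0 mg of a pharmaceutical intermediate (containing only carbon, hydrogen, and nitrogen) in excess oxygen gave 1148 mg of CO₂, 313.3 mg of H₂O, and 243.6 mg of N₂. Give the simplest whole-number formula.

mol C = 1.148 g CO₂ ÷ 44.009 g/mol = 0.026086 mol
mol H = 2 × 0.3133 g H₂O ÷ 18.015 g/mol = 0.034782 mol
mol N = 2 × 0.2436 g N₂ ÷ 28.014 g/mol = 0.017391 mol
Divide by the smallest (0.017391 mol): C 1.500, H 2.000, N 1.000
Multiplying each by 2 gives whole numbers: C 3.00, H 4.00, N 2.00

C3H4N2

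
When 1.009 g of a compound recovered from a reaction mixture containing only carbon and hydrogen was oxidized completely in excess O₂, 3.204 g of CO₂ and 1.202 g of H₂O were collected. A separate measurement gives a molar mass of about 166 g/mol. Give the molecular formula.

C12H22

mol C = 3.204 g CO₂ ÷ 44.009 g/mol = 0.072803 mol
mol H = 2 × 1.202 g H₂O ÷ 18.015 g/mol = 0.13344 mol
Divide by the smallest (0.072803 mol): C 1.000, H 1.833
Multiplying each by 6 gives whole numbers: C 6.00, H 11.00
Empirical formula: C6H11
Empirical-formula mass = 83.15 g/mol; 166 ÷ 83.15 ≈ 2, so the molecular formula is C12H22.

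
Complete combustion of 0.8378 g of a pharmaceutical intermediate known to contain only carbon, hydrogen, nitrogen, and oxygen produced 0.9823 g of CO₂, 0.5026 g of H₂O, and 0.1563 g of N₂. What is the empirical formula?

C2H5NO2

mol C = 0.9823 g CO₂ ÷ 44.009 g/mol = 0.022320 mol
mol H = 2 × 0.5026 g H₂O ÷ 18.015 g/mol = 0.055798 mol
mol N = 2 × 0.1563 g N₂ ÷ 28.014 g/mol = 0.011159 mol
mass O = 0.8378 − (0.26809 + 0.056244 + 0.15630) = 0.35716 g → mol O = 0.35716 ÷ 15.999 = 0.022324 mol
Divide by the smallest (0.011159 mol): C 2.000, H 5.000, N 1.000, O 2.001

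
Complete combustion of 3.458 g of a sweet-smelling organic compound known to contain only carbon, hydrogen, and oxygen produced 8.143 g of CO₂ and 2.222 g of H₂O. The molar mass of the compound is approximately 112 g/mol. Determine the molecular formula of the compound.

C6H8O2

mol C = 8.143 g CO₂ ÷ 44.009 g/mol = 0.18503 mol
mol H = 2 × 2.222 g H₂O ÷ 18.015 g/mol = 0.24668 mol
mass O = 3.458 − (2.2224 + 0.24866) = 0.98694 g → mol O = 0.98694 ÷ 15.999 = 0.061688 mol
Divide by the smallest (0.061688 mol): C 2.999, H 3.999, O 1.000
Empirical formula: C3H4O
Empirical-formula mass = 56.06 g/mol; 112 ÷ 56.06 ≈ 2, so the molecular formula is C6H8O2.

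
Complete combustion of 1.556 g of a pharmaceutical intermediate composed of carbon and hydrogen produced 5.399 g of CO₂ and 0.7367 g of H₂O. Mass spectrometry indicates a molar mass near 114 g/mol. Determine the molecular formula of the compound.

mol C = 5.399 g CO₂ ÷ 44.009 g/mol = 0.12268 mol
mol H = 2 × 0.7367 g H₂O ÷ 18.015 g/mol = 0.081787 mol
Divide by the smallest (0.081787 mol): C 1.500, H 1.000
Multiplying each by 2 gives whole numbers: C 3.00, H 2.00
Empirical formula: C3H2
Empirical-formula mass = 38.05 g/mol; 114 ÷ 38.05 ≈ 3, so the molecular formula is C9H6.

C9H6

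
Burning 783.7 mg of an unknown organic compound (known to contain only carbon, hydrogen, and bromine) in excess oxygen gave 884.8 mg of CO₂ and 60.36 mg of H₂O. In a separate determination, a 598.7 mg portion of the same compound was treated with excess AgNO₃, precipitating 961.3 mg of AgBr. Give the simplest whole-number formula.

mol C = 0.8848 g CO₂ ÷ 44.009 g/mol = 0.020105 mol
mol H = 2 × 0.06036 g H₂O ÷ 18.015 g/mol = 0.0067011 mol
From the AgBr data: mol Br per gram of compound = (0.9613 ÷ 187.772) ÷ 0.5987 = 0.0085510 mol/g, so in the 0.7837 g combustion sample mol Br = 0.0067014 mol
Divide by the smallest (0.0067011 mol): C 3.000, H 1.000, Br 1.000

C3HBr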